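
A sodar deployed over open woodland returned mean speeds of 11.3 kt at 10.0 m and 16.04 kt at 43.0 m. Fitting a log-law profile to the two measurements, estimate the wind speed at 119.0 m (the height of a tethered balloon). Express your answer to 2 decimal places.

Log law: V ∝ ln(z/z₀). From the pair, with r = V₁/V₂ = 0.70449,
ln z₀ = (ln z₁ − r·ln z₂)/(1 − r) = (2.3026 − 0.70449×3.7612)/0.29551 = -1.1747 → z₀ = 0.3089 m
V₃ = V₁ · ln(z₃/z₀)/ln(z₁/z₀) = 11.3 × 5.9538/3.4773 = 19.3479 kt

19.35 kt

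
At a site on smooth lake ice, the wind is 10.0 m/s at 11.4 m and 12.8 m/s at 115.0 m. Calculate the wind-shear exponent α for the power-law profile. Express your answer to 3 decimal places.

α ≈ 0.107

Power law: V₂/V₁ = (z₂/z₁)^α ⇒ α = ln(V₂/V₁) / ln(z₂/z₁)
α = ln(12.8/10.0) / ln(115.0/11.4) = ln(1.2800) / ln(10.0877)
  = 0.24686 / 2.31132 = 0.10680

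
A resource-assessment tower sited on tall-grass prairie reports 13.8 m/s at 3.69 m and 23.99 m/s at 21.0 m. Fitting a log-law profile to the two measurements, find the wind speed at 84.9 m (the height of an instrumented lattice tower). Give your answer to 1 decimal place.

Log law: V ∝ ln(z/z₀). From the pair, with r = V₁/V₂ = 0.57524,
ln z₀ = (ln z₁ − r·ln z₂)/(1 − r) = (1.3056 − 0.57524×3.0445)/0.42476 = -1.0493 → z₀ = 0.3502 m
V₃ = V₁ · ln(z₃/z₀)/ln(z₁/z₀) = 13.8 × 5.4908/2.3549 = 32.1762 m/s

32.2 m/s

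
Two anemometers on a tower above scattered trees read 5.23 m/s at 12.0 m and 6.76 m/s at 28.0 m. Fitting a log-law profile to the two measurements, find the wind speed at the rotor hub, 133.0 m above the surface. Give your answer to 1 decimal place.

Log law: V ∝ ln(z/z₀). From the pair, with r = V₁/V₂ = 0.77367,
ln z₀ = (ln z₁ − r·ln z₂)/(1 − r) = (2.4849 − 0.77367×3.3322)/0.22633 = -0.4114 → z₀ = 0.6627 m
V₃ = V₁ · ln(z₃/z₀)/ln(z₁/z₀) = 5.23 × 5.3018/2.8963 = 9.5736 m/s

9.6 m/s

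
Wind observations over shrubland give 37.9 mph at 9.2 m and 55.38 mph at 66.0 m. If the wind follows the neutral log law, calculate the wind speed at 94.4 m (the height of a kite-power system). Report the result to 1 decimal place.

Log law: V ∝ ln(z/z₀). From the pair, with r = V₁/V₂ = 0.68436,
ln z₀ = (ln z₁ − r·ln z₂)/(1 − r) = (2.2192 − 0.68436×4.1897)/0.31564 = -2.0531 → z₀ = 0.1283 m
V₃ = V₁ · ln(z₃/z₀)/ln(z₁/z₀) = 37.9 × 6.6007/4.2723 = 58.5548 mph

58.6 mph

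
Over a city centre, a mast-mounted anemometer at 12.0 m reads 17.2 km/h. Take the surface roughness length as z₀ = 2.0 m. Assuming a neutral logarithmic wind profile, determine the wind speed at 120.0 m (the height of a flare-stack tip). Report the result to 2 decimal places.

Log law: V(z) ∝ ln(z/z₀), so V₂/V₁ = ln(z₂/z₀) / ln(z₁/z₀).
ln(120.0/2.0) = 4.0943, ln(12.0/2.0) = 1.7918
V₂ = 17.2 × 4.0943/1.7918 = 17.2 × 2.2851 = 39.3037 km/h

39.30 km/h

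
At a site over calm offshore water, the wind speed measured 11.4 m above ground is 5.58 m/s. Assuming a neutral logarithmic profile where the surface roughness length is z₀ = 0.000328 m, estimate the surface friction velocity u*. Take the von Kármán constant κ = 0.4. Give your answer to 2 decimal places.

Log law: V(z) = (u*/κ) · ln(z/z₀) ⇒ u* = κ · V / ln(z/z₀)
u* = 0.4 × 5.58 / ln(11.4/0.000328) = 0.4 × 5.58 / 10.4561
   = 2.2320 / 10.4561 = 0.2135 m/s

u* ≈ 0.21 m/s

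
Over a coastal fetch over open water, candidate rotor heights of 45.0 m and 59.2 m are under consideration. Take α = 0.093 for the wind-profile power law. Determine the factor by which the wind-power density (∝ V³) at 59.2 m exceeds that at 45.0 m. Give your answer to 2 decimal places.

1.08

Speed ratio: V_B/V_A = (z_B/z_A)^α = (59.2/45.0)^0.093 = (1.3156)^0.093 = 1.02583
Power-density ratio: P_B/P_A = (V_B/V_A)³ = (1.02583)³ = 1.07952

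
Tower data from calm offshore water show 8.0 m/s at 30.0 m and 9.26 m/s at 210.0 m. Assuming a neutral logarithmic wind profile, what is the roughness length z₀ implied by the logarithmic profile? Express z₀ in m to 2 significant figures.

Log law: V(z) ∝ ln(z/z₀). With r = V₁/V₂ = 8.0/9.26 = 0.86393,
r · ln(z₂/z₀) = ln(z₁/z₀) ⇒ ln z₀ = (ln z₁ − r·ln z₂)/(1 − r)
ln z₀ = (3.40120 − 0.86393×5.34711) / 0.13607 = -8.9538
z₀ = exp(-8.9538) = 0.0001292 m

z₀ ≈ 0.00013 m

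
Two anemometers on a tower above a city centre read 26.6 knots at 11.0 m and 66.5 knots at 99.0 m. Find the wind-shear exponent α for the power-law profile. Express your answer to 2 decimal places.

Power law: V₂/V₁ = (z₂/z₁)^α ⇒ α = ln(V₂/V₁) / ln(z₂/z₁)
α = ln(66.5/26.6) / ln(99.0/11.0) = ln(2.5000) / ln(9.0000)
  = 0.91629 / 2.19722 = 0.41702

α ≈ 0.42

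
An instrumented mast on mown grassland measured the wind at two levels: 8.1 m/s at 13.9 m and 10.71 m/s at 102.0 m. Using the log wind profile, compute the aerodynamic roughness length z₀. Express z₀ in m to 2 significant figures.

Log law: V(z) ∝ ln(z/z₀). With r = V₁/V₂ = 8.1/10.71 = 0.75630,
r · ln(z₂/z₀) = ln(z₁/z₀) ⇒ ln z₀ = (ln z₁ − r·ln z₂)/(1 − r)
ln z₀ = (2.63189 − 0.75630×4.62497) / 0.24370 = -3.5535
z₀ = exp(-3.5535) = 0.02862 m

z₀ ≈ 0.029 m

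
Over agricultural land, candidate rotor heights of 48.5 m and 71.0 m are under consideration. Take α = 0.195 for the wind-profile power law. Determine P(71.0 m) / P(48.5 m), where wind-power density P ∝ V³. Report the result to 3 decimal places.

1.250

Speed ratio: V_B/V_A = (z_B/z_A)^α = (71.0/48.5)^0.195 = (1.4639)^0.195 = 1.07715
Power-density ratio: P_B/P_A = (V_B/V_A)³ = (1.07715)³ = 1.24976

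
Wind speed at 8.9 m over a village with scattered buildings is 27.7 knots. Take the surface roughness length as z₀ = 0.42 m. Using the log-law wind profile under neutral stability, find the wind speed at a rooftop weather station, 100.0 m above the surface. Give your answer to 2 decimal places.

49.64 knots

Log law: V(z) ∝ ln(z/z₀), so V₂/V₁ = ln(z₂/z₀) / ln(z₁/z₀).
ln(100.0/0.42) = 5.4727, ln(8.9/0.42) = 3.0536
V₂ = 27.7 × 5.4727/3.0536 = 27.7 × 1.7922 = 49.6448 knots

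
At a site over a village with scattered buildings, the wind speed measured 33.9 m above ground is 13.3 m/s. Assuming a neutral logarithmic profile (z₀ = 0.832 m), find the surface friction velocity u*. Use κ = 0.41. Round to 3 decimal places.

Log law: V(z) = (u*/κ) · ln(z/z₀) ⇒ u* = κ · V / ln(z/z₀)
u* = 0.41 × 13.3 / ln(33.9/0.832) = 0.41 × 13.3 / 3.7073
   = 5.4530 / 3.7073 = 1.4709 m/s

u* ≈ 1.471 m/s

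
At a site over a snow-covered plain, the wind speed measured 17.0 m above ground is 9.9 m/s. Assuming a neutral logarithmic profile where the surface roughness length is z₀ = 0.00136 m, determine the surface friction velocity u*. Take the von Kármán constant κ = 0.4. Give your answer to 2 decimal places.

u* ≈ 0.42 m/s

Log law: V(z) = (u*/κ) · ln(z/z₀) ⇒ u* = κ · V / ln(z/z₀)
u* = 0.4 × 9.9 / ln(17.0/0.00136) = 0.4 × 9.9 / 9.4335
   = 3.9600 / 9.4335 = 0.4198 m/s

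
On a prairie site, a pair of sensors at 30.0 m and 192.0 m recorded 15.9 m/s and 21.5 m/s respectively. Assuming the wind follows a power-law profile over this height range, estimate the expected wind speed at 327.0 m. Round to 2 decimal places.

First find α: α = ln(V₂/V₁)/ln(z₂/z₁) = ln(21.5/15.9)/ln(192.0/30.0) = 0.30173/1.85630 = 0.1625
Extrapolate from 192.0 m to 327.0 m: V₃ = 21.5 × (327.0/192.0)^0.1625 = 21.5 × 1.0904 = 23.4437 m/s

23.44 m/s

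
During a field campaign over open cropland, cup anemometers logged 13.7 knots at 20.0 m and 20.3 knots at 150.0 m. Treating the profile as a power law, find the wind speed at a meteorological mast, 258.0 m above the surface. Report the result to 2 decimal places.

22.57 knots

First find α: α = ln(V₂/V₁)/ln(z₂/z₁) = ln(20.3/13.7)/ln(150.0/20.0) = 0.39323/2.01490 = 0.1952
Extrapolate from 150.0 m to 258.0 m: V₃ = 20.3 × (258.0/150.0)^0.1952 = 20.3 × 1.1116 = 22.5664 knots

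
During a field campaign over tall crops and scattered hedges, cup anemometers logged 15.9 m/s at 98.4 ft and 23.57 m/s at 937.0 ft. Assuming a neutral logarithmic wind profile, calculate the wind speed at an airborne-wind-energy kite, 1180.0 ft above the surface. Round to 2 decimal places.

Log law: V ∝ ln(z/z₀). From the pair, with r = V₁/V₂ = 0.67459,
ln z₀ = (ln z₁ − r·ln z₂)/(1 − r) = (4.5890 − 0.67459×6.8427)/0.32541 = -0.0828 → z₀ = 0.9205 ft
V₃ = V₁ · ln(z₃/z₀)/ln(z₁/z₀) = 15.9 × 7.1561/4.6718 = 24.3548 m/s

24.35 m/s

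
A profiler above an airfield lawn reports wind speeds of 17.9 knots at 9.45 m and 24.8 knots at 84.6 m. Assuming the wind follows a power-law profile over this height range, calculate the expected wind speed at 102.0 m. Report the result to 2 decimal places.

25.50 knots

First find α: α = ln(V₂/V₁)/ln(z₂/z₁) = ln(24.8/17.9)/ln(84.6/9.45) = 0.32604/2.19192 = 0.1487
Extrapolate from 84.6 m to 102.0 m: V₃ = 24.8 × (102.0/84.6)^0.1487 = 24.8 × 1.0282 = 25.4997 knots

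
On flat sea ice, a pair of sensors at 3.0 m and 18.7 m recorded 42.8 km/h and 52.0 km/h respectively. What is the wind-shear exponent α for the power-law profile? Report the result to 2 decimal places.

Power law: V₂/V₁ = (z₂/z₁)^α ⇒ α = ln(V₂/V₁) / ln(z₂/z₁)
α = ln(52.0/42.8) / ln(18.7/3.0) = ln(1.2150) / ln(6.2333)
  = 0.19471 / 1.82991 = 0.10640

α ≈ 0.11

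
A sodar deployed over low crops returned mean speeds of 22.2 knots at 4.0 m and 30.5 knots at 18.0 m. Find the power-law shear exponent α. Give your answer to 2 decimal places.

α ≈ 0.21

Power law: V₂/V₁ = (z₂/z₁)^α ⇒ α = ln(V₂/V₁) / ln(z₂/z₁)
α = ln(30.5/22.2) / ln(18.0/4.0) = ln(1.3739) / ln(4.5000)
  = 0.31763 / 1.50408 = 0.21118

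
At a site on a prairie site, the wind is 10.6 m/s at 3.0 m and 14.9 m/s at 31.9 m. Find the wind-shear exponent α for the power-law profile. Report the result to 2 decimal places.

Power law: V₂/V₁ = (z₂/z₁)^α ⇒ α = ln(V₂/V₁) / ln(z₂/z₁)
α = ln(14.9/10.6) / ln(31.9/3.0) = ln(1.4057) / ln(10.6333)
  = 0.34051 / 2.36399 = 0.14404

α ≈ 0.14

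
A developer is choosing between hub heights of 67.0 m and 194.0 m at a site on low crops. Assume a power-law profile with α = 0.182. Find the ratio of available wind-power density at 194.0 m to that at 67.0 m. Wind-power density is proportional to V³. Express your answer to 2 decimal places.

1.79

Speed ratio: V_B/V_A = (z_B/z_A)^α = (194.0/67.0)^0.182 = (2.8955)^0.182 = 1.21348
Power-density ratio: P_B/P_A = (V_B/V_A)³ = (1.21348)³ = 1.78691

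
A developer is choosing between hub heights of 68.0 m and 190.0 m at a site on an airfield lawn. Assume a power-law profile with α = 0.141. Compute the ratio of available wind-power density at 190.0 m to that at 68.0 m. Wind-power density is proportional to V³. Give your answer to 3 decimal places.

Speed ratio: V_B/V_A = (z_B/z_A)^α = (190.0/68.0)^0.141 = (2.7941)^0.141 = 1.15590
Power-density ratio: P_B/P_A = (V_B/V_A)³ = (1.15590)³ = 1.54441

1.544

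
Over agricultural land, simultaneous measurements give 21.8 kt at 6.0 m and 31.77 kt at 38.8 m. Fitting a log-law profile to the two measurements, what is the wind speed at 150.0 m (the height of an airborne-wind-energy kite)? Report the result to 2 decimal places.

38.99 kt

Log law: V ∝ ln(z/z₀). From the pair, with r = V₁/V₂ = 0.68618,
ln z₀ = (ln z₁ − r·ln z₂)/(1 − r) = (1.7918 − 0.68618×3.6584)/0.31382 = -2.2898 → z₀ = 0.1013 m
V₃ = V₁ · ln(z₃/z₀)/ln(z₁/z₀) = 21.8 × 7.3004/4.0816 = 38.9923 kt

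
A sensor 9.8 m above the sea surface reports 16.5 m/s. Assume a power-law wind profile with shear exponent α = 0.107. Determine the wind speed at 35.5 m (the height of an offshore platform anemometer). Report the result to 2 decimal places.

Power-law profile: V₂ = V₁ · (z₂/z₁)^α
V₂ = 16.5 × (35.5/9.8)^0.107 = 16.5 × (3.6224)^0.107
    = 16.5 × 1.1477 = 18.9364 m/s

18.94 m/s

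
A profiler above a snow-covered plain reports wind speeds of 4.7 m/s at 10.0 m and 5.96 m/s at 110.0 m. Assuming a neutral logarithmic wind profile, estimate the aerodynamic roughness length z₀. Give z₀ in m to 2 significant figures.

z₀ ≈ 0.0013 m

Log law: V(z) ∝ ln(z/z₀). With r = V₁/V₂ = 4.7/5.96 = 0.78859,
r · ln(z₂/z₀) = ln(z₁/z₀) ⇒ ln z₀ = (ln z₁ − r·ln z₂)/(1 − r)
ln z₀ = (2.30259 − 0.78859×4.70048) / 0.21141 = -6.6419
z₀ = exp(-6.6419) = 0.001304 m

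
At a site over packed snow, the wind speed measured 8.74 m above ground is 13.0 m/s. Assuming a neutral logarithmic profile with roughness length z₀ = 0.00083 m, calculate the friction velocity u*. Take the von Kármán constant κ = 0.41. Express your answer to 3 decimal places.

Log law: V(z) = (u*/κ) · ln(z/z₀) ⇒ u* = κ · V / ln(z/z₀)
u* = 0.41 × 13.0 / ln(8.74/0.00083) = 0.41 × 13.0 / 9.2620
   = 5.3300 / 9.2620 = 0.5755 m/s

u* ≈ 0.575 m/s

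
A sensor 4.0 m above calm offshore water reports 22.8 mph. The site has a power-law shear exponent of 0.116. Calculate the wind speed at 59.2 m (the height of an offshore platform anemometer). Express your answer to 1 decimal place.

Power-law profile: V₂ = V₁ · (z₂/z₁)^α
V₂ = 22.8 × (59.2/4.0)^0.116 = 22.8 × (14.8000)^0.116
    = 22.8 × 1.3669 = 31.1663 mph

31.2 mph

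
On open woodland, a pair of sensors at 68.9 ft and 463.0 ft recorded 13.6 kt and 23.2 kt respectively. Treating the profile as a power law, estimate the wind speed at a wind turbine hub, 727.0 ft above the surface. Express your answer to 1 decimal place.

First find α: α = ln(V₂/V₁)/ln(z₂/z₁) = ln(23.2/13.6)/ln(463.0/68.9) = 0.53408/1.90507 = 0.2803
Extrapolate from 463.0 ft to 727.0 ft: V₃ = 23.2 × (727.0/463.0)^0.2803 = 23.2 × 1.1348 = 26.3283 kt

26.3 kt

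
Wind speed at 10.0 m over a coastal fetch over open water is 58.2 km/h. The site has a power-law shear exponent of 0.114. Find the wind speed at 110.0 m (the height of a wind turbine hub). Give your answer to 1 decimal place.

76.5 km/h

Power-law profile: V₂ = V₁ · (z₂/z₁)^α
V₂ = 58.2 × (110.0/10.0)^0.114 = 58.2 × (11.0000)^0.114
    = 58.2 × 1.3144 = 76.4965 km/h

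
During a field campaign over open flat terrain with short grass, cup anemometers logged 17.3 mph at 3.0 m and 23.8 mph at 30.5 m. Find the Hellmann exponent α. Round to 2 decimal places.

Power law: V₂/V₁ = (z₂/z₁)^α ⇒ α = ln(V₂/V₁) / ln(z₂/z₁)
α = ln(23.8/17.3) / ln(30.5/3.0) = ln(1.3757) / ln(10.1667)
  = 0.31898 / 2.31911 = 0.13754

α ≈ 0.14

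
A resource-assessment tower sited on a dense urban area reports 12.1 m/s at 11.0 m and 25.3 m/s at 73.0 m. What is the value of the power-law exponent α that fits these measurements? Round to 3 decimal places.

Power law: V₂/V₁ = (z₂/z₁)^α ⇒ α = ln(V₂/V₁) / ln(z₂/z₁)
α = ln(25.3/12.1) / ln(73.0/11.0) = ln(2.0909) / ln(6.6364)
  = 0.73760 / 1.89256 = 0.38974

α ≈ 0.390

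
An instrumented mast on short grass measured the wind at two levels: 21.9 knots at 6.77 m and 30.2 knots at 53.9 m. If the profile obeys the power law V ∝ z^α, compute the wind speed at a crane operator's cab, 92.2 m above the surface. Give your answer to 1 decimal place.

32.8 knots

First find α: α = ln(V₂/V₁)/ln(z₂/z₁) = ln(30.2/21.9)/ln(53.9/6.77) = 0.32136/2.07463 = 0.1549
Extrapolate from 53.9 m to 92.2 m: V₃ = 30.2 × (92.2/53.9)^0.1549 = 30.2 × 1.0867 = 32.8186 knots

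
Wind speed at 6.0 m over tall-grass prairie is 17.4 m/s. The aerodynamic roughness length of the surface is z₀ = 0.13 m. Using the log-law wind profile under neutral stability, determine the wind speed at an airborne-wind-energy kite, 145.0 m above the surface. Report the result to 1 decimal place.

Log law: V(z) ∝ ln(z/z₀), so V₂/V₁ = ln(z₂/z₀) / ln(z₁/z₀).
ln(145.0/0.13) = 7.0170, ln(6.0/0.13) = 3.8320
V₂ = 17.4 × 7.0170/3.8320 = 17.4 × 1.8312 = 31.8621 m/s

31.9 m/s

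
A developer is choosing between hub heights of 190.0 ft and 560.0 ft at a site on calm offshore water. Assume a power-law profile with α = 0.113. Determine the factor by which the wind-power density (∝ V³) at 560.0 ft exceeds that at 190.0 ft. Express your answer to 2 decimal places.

Speed ratio: V_B/V_A = (z_B/z_A)^α = (560.0/190.0)^0.113 = (2.9474)^0.113 = 1.12992
Power-density ratio: P_B/P_A = (V_B/V_A)³ = (1.12992)³ = 1.44257

1.44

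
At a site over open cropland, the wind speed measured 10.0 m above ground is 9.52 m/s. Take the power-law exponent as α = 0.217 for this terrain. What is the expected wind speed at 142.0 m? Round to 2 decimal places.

Power-law profile: V₂ = V₁ · (z₂/z₁)^α
V₂ = 9.52 × (142.0/10.0)^0.217 = 9.52 × (14.2000)^0.217
    = 9.52 × 1.7785 = 16.9310 m/s

16.93 m/s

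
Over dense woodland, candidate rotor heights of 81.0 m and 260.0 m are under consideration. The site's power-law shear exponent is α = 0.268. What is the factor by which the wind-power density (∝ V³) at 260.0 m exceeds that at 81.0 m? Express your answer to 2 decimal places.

Speed ratio: V_B/V_A = (z_B/z_A)^α = (260.0/81.0)^0.268 = (3.2099)^0.268 = 1.36691
Power-density ratio: P_B/P_A = (V_B/V_A)³ = (1.36691)³ = 2.55397

2.55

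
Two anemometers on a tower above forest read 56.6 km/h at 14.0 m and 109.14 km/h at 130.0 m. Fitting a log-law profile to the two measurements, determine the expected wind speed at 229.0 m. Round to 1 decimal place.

Log law: V ∝ ln(z/z₀). From the pair, with r = V₁/V₂ = 0.51860,
ln z₀ = (ln z₁ − r·ln z₂)/(1 − r) = (2.6391 − 0.51860×4.8675)/0.48140 = 0.2384 → z₀ = 1.269 m
V₃ = V₁ · ln(z₃/z₀)/ln(z₁/z₀) = 56.6 × 5.1953/2.4007 = 122.4888 km/h

122.5 km/h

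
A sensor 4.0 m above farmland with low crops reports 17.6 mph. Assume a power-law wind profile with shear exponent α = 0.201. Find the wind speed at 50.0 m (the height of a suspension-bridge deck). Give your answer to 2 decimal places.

29.24 mph

Power-law profile: V₂ = V₁ · (z₂/z₁)^α
V₂ = 17.6 × (50.0/4.0)^0.201 = 17.6 × (12.5000)^0.201
    = 17.6 × 1.6614 = 29.2410 mph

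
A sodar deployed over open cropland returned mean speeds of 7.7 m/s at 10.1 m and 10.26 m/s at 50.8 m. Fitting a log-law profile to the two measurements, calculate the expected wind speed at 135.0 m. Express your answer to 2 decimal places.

11.81 m/s

Log law: V ∝ ln(z/z₀). From the pair, with r = V₁/V₂ = 0.75049,
ln z₀ = (ln z₁ − r·ln z₂)/(1 − r) = (2.3125 − 0.75049×3.9279)/0.24951 = -2.5462 → z₀ = 0.07838 m
V₃ = V₁ · ln(z₃/z₀)/ln(z₁/z₀) = 7.7 × 7.4514/4.8587 = 11.8089 m/s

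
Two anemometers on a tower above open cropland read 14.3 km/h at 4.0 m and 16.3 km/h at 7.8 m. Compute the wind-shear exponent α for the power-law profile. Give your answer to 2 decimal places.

Power law: V₂/V₁ = (z₂/z₁)^α ⇒ α = ln(V₂/V₁) / ln(z₂/z₁)
α = ln(16.3/14.3) / ln(7.8/4.0) = ln(1.1399) / ln(1.9500)
  = 0.13091 / 0.66783 = 0.19602

α ≈ 0.20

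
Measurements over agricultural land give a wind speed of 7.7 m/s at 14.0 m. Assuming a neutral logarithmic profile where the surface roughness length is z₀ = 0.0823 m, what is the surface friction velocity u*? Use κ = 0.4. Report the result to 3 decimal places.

Log law: V(z) = (u*/κ) · ln(z/z₀) ⇒ u* = κ · V / ln(z/z₀)
u* = 0.4 × 7.7 / ln(14.0/0.0823) = 0.4 × 7.7 / 5.1364
   = 3.0800 / 5.1364 = 0.5996 m/s

u* ≈ 0.600 m/s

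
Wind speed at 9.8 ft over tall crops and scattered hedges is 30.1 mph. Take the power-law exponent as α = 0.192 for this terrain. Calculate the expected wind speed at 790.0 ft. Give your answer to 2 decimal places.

69.92 mph

Power-law profile: V₂ = V₁ · (z₂/z₁)^α
V₂ = 30.1 × (790.0/9.8)^0.192 = 30.1 × (80.6122)^0.192
    = 30.1 × 2.3229 = 69.9190 mph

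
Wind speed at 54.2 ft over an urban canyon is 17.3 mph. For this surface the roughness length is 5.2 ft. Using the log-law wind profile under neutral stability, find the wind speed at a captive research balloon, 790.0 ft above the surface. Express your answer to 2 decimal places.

37.07 mph

Log law: V(z) ∝ ln(z/z₀), so V₂/V₁ = ln(z₂/z₀) / ln(z₁/z₀).
ln(790.0/5.2) = 5.0234, ln(54.2/5.2) = 2.3440
V₂ = 17.3 × 5.0234/2.3440 = 17.3 × 2.1431 = 37.0749 mph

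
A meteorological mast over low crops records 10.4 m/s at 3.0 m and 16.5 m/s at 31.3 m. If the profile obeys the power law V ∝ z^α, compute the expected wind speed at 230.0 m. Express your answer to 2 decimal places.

24.43 m/s

First find α: α = ln(V₂/V₁)/ln(z₂/z₁) = ln(16.5/10.4)/ln(31.3/3.0) = 0.46155/2.34501 = 0.1968
Extrapolate from 31.3 m to 230.0 m: V₃ = 16.5 × (230.0/31.3)^0.1968 = 16.5 × 1.4808 = 24.4326 m/s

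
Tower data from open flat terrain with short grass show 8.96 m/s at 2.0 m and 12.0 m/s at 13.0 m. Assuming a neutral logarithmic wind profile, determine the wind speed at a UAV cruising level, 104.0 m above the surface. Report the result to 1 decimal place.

15.4 m/s

Log law: V ∝ ln(z/z₀). From the pair, with r = V₁/V₂ = 0.74667,
ln z₀ = (ln z₁ − r·ln z₂)/(1 − r) = (0.6931 − 0.74667×2.5649)/0.25333 = -4.8237 → z₀ = 0.008037 m
V₃ = V₁ · ln(z₃/z₀)/ln(z₁/z₀) = 8.96 × 9.4681/5.5169 = 15.3772 m/s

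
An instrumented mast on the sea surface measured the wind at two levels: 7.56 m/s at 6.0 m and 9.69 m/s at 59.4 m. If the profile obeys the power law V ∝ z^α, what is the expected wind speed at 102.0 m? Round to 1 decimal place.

First find α: α = ln(V₂/V₁)/ln(z₂/z₁) = ln(9.69/7.56)/ln(59.4/6.0) = 0.24822/2.29253 = 0.1083
Extrapolate from 59.4 m to 102.0 m: V₃ = 9.69 × (102.0/59.4)^0.1083 = 9.69 × 1.0603 = 10.2742 m/s

10.3 m/s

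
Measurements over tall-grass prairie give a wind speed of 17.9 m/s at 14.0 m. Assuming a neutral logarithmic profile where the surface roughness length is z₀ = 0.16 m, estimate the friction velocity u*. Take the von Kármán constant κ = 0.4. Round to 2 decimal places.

Log law: V(z) = (u*/κ) · ln(z/z₀) ⇒ u* = κ · V / ln(z/z₀)
u* = 0.4 × 17.9 / ln(14.0/0.16) = 0.4 × 17.9 / 4.4716
   = 7.1600 / 4.4716 = 1.6012 m/s

u* ≈ 1.60 m/s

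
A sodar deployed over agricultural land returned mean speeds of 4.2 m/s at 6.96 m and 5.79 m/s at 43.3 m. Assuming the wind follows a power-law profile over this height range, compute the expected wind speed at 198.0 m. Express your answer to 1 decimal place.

First find α: α = ln(V₂/V₁)/ln(z₂/z₁) = ln(5.79/4.2)/ln(43.3/6.96) = 0.32105/1.82797 = 0.1756
Extrapolate from 43.3 m to 198.0 m: V₃ = 5.79 × (198.0/43.3)^0.1756 = 5.79 × 1.3060 = 7.5618 m/s

7.6 m/s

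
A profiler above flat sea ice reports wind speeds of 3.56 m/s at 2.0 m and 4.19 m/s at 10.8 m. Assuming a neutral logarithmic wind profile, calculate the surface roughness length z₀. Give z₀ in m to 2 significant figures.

Log law: V(z) ∝ ln(z/z₀). With r = V₁/V₂ = 3.56/4.19 = 0.84964,
r · ln(z₂/z₀) = ln(z₁/z₀) ⇒ ln z₀ = (ln z₁ − r·ln z₂)/(1 − r)
ln z₀ = (0.69315 − 0.84964×2.37955) / 0.15036 = -8.8363
z₀ = exp(-8.8363) = 0.0001454 m

z₀ ≈ 0.00015 m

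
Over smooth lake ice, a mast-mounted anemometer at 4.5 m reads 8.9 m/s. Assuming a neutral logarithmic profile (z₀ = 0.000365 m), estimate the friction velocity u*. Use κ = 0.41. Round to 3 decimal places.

Log law: V(z) = (u*/κ) · ln(z/z₀) ⇒ u* = κ · V / ln(z/z₀)
u* = 0.41 × 8.9 / ln(4.5/0.000365) = 0.41 × 8.9 / 9.4197
   = 3.6490 / 9.4197 = 0.3874 m/s

u* ≈ 0.387 m/s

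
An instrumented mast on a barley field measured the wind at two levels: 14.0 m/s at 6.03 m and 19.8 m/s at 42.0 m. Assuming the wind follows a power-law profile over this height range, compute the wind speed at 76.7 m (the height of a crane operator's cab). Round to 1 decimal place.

22.0 m/s

First find α: α = ln(V₂/V₁)/ln(z₂/z₁) = ln(19.8/14.0)/ln(42.0/6.03) = 0.34662/1.94092 = 0.1786
Extrapolate from 42.0 m to 76.7 m: V₃ = 19.8 × (76.7/42.0)^0.1786 = 19.8 × 1.1135 = 22.0482 m/s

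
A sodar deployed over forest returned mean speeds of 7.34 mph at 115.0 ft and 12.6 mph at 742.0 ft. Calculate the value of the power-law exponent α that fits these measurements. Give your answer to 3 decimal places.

Power law: V₂/V₁ = (z₂/z₁)^α ⇒ α = ln(V₂/V₁) / ln(z₂/z₁)
α = ln(12.6/7.34) / ln(742.0/115.0) = ln(1.7166) / ln(6.4522)
  = 0.54036 / 1.86442 = 0.28983

α ≈ 0.290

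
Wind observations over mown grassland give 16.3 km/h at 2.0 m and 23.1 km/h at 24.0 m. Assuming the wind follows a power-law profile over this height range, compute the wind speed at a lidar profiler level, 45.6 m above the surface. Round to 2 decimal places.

25.28 km/h

First find α: α = ln(V₂/V₁)/ln(z₂/z₁) = ln(23.1/16.3)/ln(24.0/2.0) = 0.34867/2.48491 = 0.1403
Extrapolate from 24.0 m to 45.6 m: V₃ = 23.1 × (45.6/24.0)^0.1403 = 23.1 × 1.0942 = 25.2770 km/h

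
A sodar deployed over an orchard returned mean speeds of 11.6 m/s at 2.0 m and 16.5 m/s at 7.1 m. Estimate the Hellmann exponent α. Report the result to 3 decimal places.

Power law: V₂/V₁ = (z₂/z₁)^α ⇒ α = ln(V₂/V₁) / ln(z₂/z₁)
α = ln(16.5/11.6) / ln(7.1/2.0) = ln(1.4224) / ln(3.5500)
  = 0.35236 / 1.26695 = 0.27811

α ≈ 0.278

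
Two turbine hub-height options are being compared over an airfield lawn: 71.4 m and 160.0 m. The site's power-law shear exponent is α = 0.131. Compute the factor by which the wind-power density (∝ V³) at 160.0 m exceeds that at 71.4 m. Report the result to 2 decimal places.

1.37

Speed ratio: V_B/V_A = (z_B/z_A)^α = (160.0/71.4)^0.131 = (2.2409)^0.131 = 1.11149
Power-density ratio: P_B/P_A = (V_B/V_A)³ = (1.11149)³ = 1.37314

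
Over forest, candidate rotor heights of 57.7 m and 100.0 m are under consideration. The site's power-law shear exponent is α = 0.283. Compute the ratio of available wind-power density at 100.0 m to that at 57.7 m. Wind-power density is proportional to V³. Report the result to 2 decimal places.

Speed ratio: V_B/V_A = (z_B/z_A)^α = (100.0/57.7)^0.283 = (1.7331)^0.283 = 1.16839
Power-density ratio: P_B/P_A = (V_B/V_A)³ = (1.16839)³ = 1.59500

1.60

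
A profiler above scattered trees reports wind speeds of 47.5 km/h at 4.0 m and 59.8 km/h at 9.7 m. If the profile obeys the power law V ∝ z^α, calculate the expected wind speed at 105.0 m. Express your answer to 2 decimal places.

First find α: α = ln(V₂/V₁)/ln(z₂/z₁) = ln(59.8/47.5)/ln(9.7/4.0) = 0.23028/0.88583 = 0.2600
Extrapolate from 9.7 m to 105.0 m: V₃ = 59.8 × (105.0/9.7)^0.2600 = 59.8 × 1.8574 = 111.0715 km/h

111.07 km/h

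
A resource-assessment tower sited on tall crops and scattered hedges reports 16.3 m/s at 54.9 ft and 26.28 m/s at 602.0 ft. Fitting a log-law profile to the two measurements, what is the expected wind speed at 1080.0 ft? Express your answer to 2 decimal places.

Log law: V ∝ ln(z/z₀). From the pair, with r = V₁/V₂ = 0.62024,
ln z₀ = (ln z₁ − r·ln z₂)/(1 − r) = (4.0055 − 0.62024×6.4003)/0.37976 = 0.0943 → z₀ = 1.099 ft
V₃ = V₁ · ln(z₃/z₀)/ln(z₁/z₀) = 16.3 × 6.8905/3.9113 = 28.7157 m/s

28.72 m/s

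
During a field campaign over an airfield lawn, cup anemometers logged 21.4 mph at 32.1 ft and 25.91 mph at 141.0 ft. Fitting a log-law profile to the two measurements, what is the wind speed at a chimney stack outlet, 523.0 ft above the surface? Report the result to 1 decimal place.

Log law: V ∝ ln(z/z₀). From the pair, with r = V₁/V₂ = 0.82594,
ln z₀ = (ln z₁ − r·ln z₂)/(1 − r) = (3.4689 − 0.82594×4.9488)/0.17406 = -3.5533 → z₀ = 0.02863 ft
V₃ = V₁ · ln(z₃/z₀)/ln(z₁/z₀) = 21.4 × 9.8129/7.0222 = 29.9047 mph

29.9 mph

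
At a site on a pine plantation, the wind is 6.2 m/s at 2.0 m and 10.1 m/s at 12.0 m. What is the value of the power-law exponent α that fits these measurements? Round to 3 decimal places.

α ≈ 0.272

Power law: V₂/V₁ = (z₂/z₁)^α ⇒ α = ln(V₂/V₁) / ln(z₂/z₁)
α = ln(10.1/6.2) / ln(12.0/2.0) = ln(1.6290) / ln(6.0000)
  = 0.48799 / 1.79176 = 0.27235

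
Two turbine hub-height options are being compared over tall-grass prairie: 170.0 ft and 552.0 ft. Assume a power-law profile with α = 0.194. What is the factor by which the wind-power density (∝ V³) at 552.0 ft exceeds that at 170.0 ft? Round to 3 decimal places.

1.985

Speed ratio: V_B/V_A = (z_B/z_A)^α = (552.0/170.0)^0.194 = (3.2471)^0.194 = 1.25669
Power-density ratio: P_B/P_A = (V_B/V_A)³ = (1.25669)³ = 1.98467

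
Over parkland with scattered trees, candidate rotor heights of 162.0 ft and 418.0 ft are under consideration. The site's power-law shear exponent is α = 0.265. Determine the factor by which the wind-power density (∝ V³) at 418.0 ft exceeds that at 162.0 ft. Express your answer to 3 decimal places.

Speed ratio: V_B/V_A = (z_B/z_A)^α = (418.0/162.0)^0.265 = (2.5802)^0.265 = 1.28555
Power-density ratio: P_B/P_A = (V_B/V_A)³ = (1.28555)³ = 2.12457

2.125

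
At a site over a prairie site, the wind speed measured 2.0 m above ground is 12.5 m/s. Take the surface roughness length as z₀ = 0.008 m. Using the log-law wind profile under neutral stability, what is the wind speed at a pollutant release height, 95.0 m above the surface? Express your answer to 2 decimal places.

21.24 m/s

Log law: V(z) ∝ ln(z/z₀), so V₂/V₁ = ln(z₂/z₀) / ln(z₁/z₀).
ln(95.0/0.008) = 9.3822, ln(2.0/0.008) = 5.5215
V₂ = 12.5 × 9.3822/5.5215 = 12.5 × 1.6992 = 21.2403 m/s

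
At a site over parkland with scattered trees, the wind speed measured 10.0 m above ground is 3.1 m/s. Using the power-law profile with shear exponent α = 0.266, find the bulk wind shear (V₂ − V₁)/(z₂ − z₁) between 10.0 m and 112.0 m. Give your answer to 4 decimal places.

Power law: V₂ = V₁ · (z₂/z₁)^α = 3.1 × (11.2000)^0.266 = 5.8946 m/s
ΔV/Δz = (5.8946 − 3.1)/(112.0 − 10.0) = 2.7946/102.0000 = 0.02740 m/s/m

0.0274 m/s/m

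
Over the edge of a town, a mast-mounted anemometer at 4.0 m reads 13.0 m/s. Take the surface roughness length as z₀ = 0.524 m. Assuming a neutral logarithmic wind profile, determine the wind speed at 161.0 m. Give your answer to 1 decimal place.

Log law: V(z) ∝ ln(z/z₀), so V₂/V₁ = ln(z₂/z₀) / ln(z₁/z₀).
ln(161.0/0.524) = 5.7277, ln(4.0/0.524) = 2.0326
V₂ = 13.0 × 5.7277/2.0326 = 13.0 × 2.8180 = 36.6335 m/s

36.6 m/s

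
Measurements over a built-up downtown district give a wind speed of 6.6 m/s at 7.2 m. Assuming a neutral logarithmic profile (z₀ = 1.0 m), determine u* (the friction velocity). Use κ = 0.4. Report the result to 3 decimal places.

u* ≈ 1.337 m/s

Log law: V(z) = (u*/κ) · ln(z/z₀) ⇒ u* = κ · V / ln(z/z₀)
u* = 0.4 × 6.6 / ln(7.2/1.0) = 0.4 × 6.6 / 1.9741
   = 2.6400 / 1.9741 = 1.3373 m/s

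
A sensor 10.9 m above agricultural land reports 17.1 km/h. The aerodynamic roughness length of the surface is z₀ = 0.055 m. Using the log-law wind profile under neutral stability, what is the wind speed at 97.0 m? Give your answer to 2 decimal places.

24.17 km/h

Log law: V(z) ∝ ln(z/z₀), so V₂/V₁ = ln(z₂/z₀) / ln(z₁/z₀).
ln(97.0/0.055) = 7.4751, ln(10.9/0.055) = 5.2892
V₂ = 17.1 × 7.4751/5.2892 = 17.1 × 1.4133 = 24.1672 km/h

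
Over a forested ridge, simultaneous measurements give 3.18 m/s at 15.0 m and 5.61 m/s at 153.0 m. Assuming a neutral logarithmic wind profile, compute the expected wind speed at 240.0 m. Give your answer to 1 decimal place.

6.1 m/s

Log law: V ∝ ln(z/z₀). From the pair, with r = V₁/V₂ = 0.56684,
ln z₀ = (ln z₁ − r·ln z₂)/(1 − r) = (2.7081 − 0.56684×5.0304)/0.43316 = -0.3311 → z₀ = 0.7181 m
V₃ = V₁ · ln(z₃/z₀)/ln(z₁/z₀) = 3.18 × 5.8118/3.0392 = 6.0811 m/s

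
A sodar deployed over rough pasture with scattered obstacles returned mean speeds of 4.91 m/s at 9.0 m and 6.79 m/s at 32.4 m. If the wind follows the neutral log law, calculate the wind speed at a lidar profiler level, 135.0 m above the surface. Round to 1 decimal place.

8.9 m/s

Log law: V ∝ ln(z/z₀). From the pair, with r = V₁/V₂ = 0.72312,
ln z₀ = (ln z₁ − r·ln z₂)/(1 − r) = (2.1972 − 0.72312×3.4782)/0.27688 = -1.1482 → z₀ = 0.3172 m
V₃ = V₁ · ln(z₃/z₀)/ln(z₁/z₀) = 4.91 × 6.0535/3.3454 = 8.8845 m/s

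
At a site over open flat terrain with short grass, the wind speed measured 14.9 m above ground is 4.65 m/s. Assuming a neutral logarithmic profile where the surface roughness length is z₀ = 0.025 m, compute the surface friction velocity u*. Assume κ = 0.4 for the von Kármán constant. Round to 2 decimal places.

Log law: V(z) = (u*/κ) · ln(z/z₀) ⇒ u* = κ · V / ln(z/z₀)
u* = 0.4 × 4.65 / ln(14.9/0.025) = 0.4 × 4.65 / 6.3902
   = 1.8600 / 6.3902 = 0.2911 m/s

u* ≈ 0.29 m/s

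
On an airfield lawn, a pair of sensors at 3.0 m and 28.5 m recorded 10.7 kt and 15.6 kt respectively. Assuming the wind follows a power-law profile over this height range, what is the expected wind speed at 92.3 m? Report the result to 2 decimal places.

First find α: α = ln(V₂/V₁)/ln(z₂/z₁) = ln(15.6/10.7)/ln(28.5/3.0) = 0.37703/2.25129 = 0.1675
Extrapolate from 28.5 m to 92.3 m: V₃ = 15.6 × (92.3/28.5)^0.1675 = 15.6 × 1.2175 = 18.9931 kt

18.99 kt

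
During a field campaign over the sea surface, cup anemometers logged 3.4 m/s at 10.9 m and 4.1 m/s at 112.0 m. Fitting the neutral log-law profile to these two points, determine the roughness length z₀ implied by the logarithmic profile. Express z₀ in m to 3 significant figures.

Log law: V(z) ∝ ln(z/z₀). With r = V₁/V₂ = 3.4/4.1 = 0.82927,
r · ln(z₂/z₀) = ln(z₁/z₀) ⇒ ln z₀ = (ln z₁ − r·ln z₂)/(1 − r)
ln z₀ = (2.38876 − 0.82927×4.71850) / 0.17073 = -8.9271
z₀ = exp(-8.9271) = 0.0001327 m

z₀ ≈ 0.000133 m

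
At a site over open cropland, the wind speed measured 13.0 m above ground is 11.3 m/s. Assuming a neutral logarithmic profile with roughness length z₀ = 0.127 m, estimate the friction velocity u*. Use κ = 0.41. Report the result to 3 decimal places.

Log law: V(z) = (u*/κ) · ln(z/z₀) ⇒ u* = κ · V / ln(z/z₀)
u* = 0.41 × 11.3 / ln(13.0/0.127) = 0.41 × 11.3 / 4.6285
   = 4.6330 / 4.6285 = 1.0010 m/s

u* ≈ 1.001 m/s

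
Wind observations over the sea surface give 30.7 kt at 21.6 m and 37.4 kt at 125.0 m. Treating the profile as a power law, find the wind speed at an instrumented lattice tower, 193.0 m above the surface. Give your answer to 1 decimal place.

First find α: α = ln(V₂/V₁)/ln(z₂/z₁) = ln(37.4/30.7)/ln(125.0/21.6) = 0.19741/1.75562 = 0.1124
Extrapolate from 125.0 m to 193.0 m: V₃ = 37.4 × (193.0/125.0)^0.1124 = 37.4 × 1.0501 = 39.2721 kt

39.3 kt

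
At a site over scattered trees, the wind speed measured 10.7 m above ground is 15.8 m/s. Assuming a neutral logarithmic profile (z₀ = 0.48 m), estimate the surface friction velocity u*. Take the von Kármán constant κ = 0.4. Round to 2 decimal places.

Log law: V(z) = (u*/κ) · ln(z/z₀) ⇒ u* = κ · V / ln(z/z₀)
u* = 0.4 × 15.8 / ln(10.7/0.48) = 0.4 × 15.8 / 3.1042
   = 6.3200 / 3.1042 = 2.0359 m/s

u* ≈ 2.04 m/s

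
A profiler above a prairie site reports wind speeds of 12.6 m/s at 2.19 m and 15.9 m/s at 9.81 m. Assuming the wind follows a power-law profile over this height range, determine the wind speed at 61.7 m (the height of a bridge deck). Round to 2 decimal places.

First find α: α = ln(V₂/V₁)/ln(z₂/z₁) = ln(15.9/12.6)/ln(9.81/2.19) = 0.23262/1.49950 = 0.1551
Extrapolate from 9.81 m to 61.7 m: V₃ = 15.9 × (61.7/9.81)^0.1551 = 15.9 × 1.3301 = 21.1490 m/s

21.15 m/s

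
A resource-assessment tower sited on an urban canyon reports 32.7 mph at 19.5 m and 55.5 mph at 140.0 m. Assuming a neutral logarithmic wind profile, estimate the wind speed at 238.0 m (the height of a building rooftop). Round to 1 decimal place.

61.6 mph

Log law: V ∝ ln(z/z₀). From the pair, with r = V₁/V₂ = 0.58919,
ln z₀ = (ln z₁ − r·ln z₂)/(1 − r) = (2.9704 − 0.58919×4.9416)/0.41081 = 0.1433 → z₀ = 1.154 m
V₃ = V₁ · ln(z₃/z₀)/ln(z₁/z₀) = 32.7 × 5.3290/2.8272 = 61.6375 mph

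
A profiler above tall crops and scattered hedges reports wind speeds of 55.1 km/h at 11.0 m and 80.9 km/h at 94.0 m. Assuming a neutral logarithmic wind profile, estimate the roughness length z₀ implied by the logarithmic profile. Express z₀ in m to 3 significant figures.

Log law: V(z) ∝ ln(z/z₀). With r = V₁/V₂ = 55.1/80.9 = 0.68109,
r · ln(z₂/z₀) = ln(z₁/z₀) ⇒ ln z₀ = (ln z₁ − r·ln z₂)/(1 − r)
ln z₀ = (2.39790 − 0.68109×4.54329) / 0.31891 = -2.1839
z₀ = exp(-2.1839) = 0.1126 m

z₀ ≈ 0.113 m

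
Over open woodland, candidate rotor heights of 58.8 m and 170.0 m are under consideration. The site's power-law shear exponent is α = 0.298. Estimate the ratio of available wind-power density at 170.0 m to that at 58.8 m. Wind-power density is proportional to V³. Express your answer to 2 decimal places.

Speed ratio: V_B/V_A = (z_B/z_A)^α = (170.0/58.8)^0.298 = (2.8912)^0.298 = 1.37214
Power-density ratio: P_B/P_A = (V_B/V_A)³ = (1.37214)³ = 2.58344

2.58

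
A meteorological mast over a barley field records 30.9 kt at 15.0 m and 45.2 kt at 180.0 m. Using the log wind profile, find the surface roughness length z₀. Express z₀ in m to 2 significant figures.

Log law: V(z) ∝ ln(z/z₀). With r = V₁/V₂ = 30.9/45.2 = 0.68363,
r · ln(z₂/z₀) = ln(z₁/z₀) ⇒ ln z₀ = (ln z₁ − r·ln z₂)/(1 − r)
ln z₀ = (2.70805 − 0.68363×5.19296) / 0.31637 = -2.6614
z₀ = exp(-2.6614) = 0.06985 m

z₀ ≈ 0.070 m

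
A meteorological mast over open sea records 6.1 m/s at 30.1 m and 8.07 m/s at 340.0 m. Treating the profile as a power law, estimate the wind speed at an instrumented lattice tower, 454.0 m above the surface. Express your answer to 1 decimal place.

8.3 m/s

First find α: α = ln(V₂/V₁)/ln(z₂/z₁) = ln(8.07/6.1)/ln(340.0/30.1) = 0.27986/2.42442 = 0.1154
Extrapolate from 340.0 m to 454.0 m: V₃ = 8.07 × (454.0/340.0)^0.1154 = 8.07 × 1.0339 = 8.3439 m/s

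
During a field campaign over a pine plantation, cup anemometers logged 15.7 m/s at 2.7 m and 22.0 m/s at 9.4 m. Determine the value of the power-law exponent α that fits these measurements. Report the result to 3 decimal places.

Power law: V₂/V₁ = (z₂/z₁)^α ⇒ α = ln(V₂/V₁) / ln(z₂/z₁)
α = ln(22.0/15.7) / ln(9.4/2.7) = ln(1.4013) / ln(3.4815)
  = 0.33738 / 1.24746 = 0.27046

α ≈ 0.270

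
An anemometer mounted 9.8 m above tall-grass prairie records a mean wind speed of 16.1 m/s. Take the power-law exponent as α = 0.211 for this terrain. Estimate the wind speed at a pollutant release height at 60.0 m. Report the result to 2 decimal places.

Power-law profile: V₂ = V₁ · (z₂/z₁)^α
V₂ = 16.1 × (60.0/9.8)^0.211 = 16.1 × (6.1224)^0.211
    = 16.1 × 1.4657 = 23.5976 m/s

23.60 m/s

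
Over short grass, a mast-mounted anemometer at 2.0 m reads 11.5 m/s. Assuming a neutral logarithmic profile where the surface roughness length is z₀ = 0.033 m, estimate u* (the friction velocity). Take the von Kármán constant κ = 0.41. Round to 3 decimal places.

Log law: V(z) = (u*/κ) · ln(z/z₀) ⇒ u* = κ · V / ln(z/z₀)
u* = 0.41 × 11.5 / ln(2.0/0.033) = 0.41 × 11.5 / 4.1044
   = 4.7150 / 4.1044 = 1.1488 m/s

u* ≈ 1.149 m/s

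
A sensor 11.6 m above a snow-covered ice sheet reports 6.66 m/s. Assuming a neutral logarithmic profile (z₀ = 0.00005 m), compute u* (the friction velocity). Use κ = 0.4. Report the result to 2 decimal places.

u* ≈ 0.22 m/s

Log law: V(z) = (u*/κ) · ln(z/z₀) ⇒ u* = κ · V / ln(z/z₀)
u* = 0.4 × 6.66 / ln(11.6/0.00005) = 0.4 × 6.66 / 12.3545
   = 2.6640 / 12.3545 = 0.2156 m/s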